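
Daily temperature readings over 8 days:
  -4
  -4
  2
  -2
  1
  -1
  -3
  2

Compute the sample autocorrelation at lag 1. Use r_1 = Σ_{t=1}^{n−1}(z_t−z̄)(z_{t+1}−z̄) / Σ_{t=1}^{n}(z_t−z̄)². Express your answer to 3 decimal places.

Mean z̄ = (-4 − 4 + 2 − 2 + 1 − 1 − 3 + 2)/8 = -1.1250
Deviations from mean: -2.8750, -2.8750, 3.1250, -0.8750, 2.1250, 0.1250, -1.8750, 3.1250
Σ(z_t−z̄)(z_{t+1}−z̄) = (8.2656) + (-8.9844) + (-2.7344) + (-1.8594) + (0.2656) + (-0.2344) + (-5.8594) = -11.1406
Denominator Σ(z_t−z̄)² = 44.8750
r_1 = -11.1406 / 44.8750 = -0.248

-0.248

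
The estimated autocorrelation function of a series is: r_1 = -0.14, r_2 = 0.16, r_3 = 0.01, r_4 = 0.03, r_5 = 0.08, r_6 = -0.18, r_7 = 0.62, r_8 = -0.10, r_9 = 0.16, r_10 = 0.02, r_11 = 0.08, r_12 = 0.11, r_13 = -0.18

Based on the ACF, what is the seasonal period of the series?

The largest autocorrelation is r_7 = 0.62; the remaining lags stay at or below 0.16.
The dominant spike at lag 7 indicates a seasonal period of 7.

7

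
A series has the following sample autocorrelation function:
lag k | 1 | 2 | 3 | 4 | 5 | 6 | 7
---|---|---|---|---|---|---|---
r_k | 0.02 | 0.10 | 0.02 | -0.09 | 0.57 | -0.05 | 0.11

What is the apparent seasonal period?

5

The largest autocorrelation is r_5 = 0.57; the remaining lags stay at or below 0.11.
The dominant spike at lag 5 indicates a seasonal period of 5.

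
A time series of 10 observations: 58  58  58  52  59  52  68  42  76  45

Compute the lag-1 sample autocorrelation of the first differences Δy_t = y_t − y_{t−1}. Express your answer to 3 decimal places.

First differences Δy: 0, 0, -6, 7, -7, 16, -26, 34, -31
Mean of differences = -1.4444
Numerator Σ(Δy_t−Δȳ)(Δy_{t+1}−Δȳ) = -2533.0864
Denominator Σ(Δy_t−Δȳ)² = 3164.2222
r_1(Δy) = -2533.0864 / 3164.2222 = -0.801

-0.801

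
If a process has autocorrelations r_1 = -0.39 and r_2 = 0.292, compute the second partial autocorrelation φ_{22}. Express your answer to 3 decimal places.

0.165

φ_{22} = (r_2 − r_1²) / (1 − r_1²)
r_1² = (-0.39)² = 0.1521
Numerator = 0.292 − 0.1521 = 0.1399; denominator = 1 − 0.1521 = 0.8479
φ_{22} = 0.1399 / 0.8479 = 0.165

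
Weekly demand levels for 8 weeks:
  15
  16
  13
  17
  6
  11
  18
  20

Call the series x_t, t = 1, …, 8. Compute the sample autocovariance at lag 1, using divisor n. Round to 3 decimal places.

1.281

Mean x̄ = (15 + 16 + 13 + 17 + 6 + 11 + 18 + 20)/8 = 14.5000
Deviations: 0.5000, 1.5000, -1.5000, 2.5000, -8.5000, -3.5000, 3.5000, 5.5000
Σ_{t=1}^{7}(x_t−x̄)(x_{t+1}−x̄) = 10.2500
γ_1 = 10.2500 / 8 = 1.281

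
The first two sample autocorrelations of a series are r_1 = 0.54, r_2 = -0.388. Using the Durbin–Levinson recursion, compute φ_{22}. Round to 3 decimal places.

φ_{22} = (r_2 − r_1²) / (1 − r_1²)
r_1² = (0.54)² = 0.2916
Numerator = -0.388 − 0.2916 = -0.6796; denominator = 1 − 0.2916 = 0.7084
φ_{22} = -0.6796 / 0.7084 = -0.959

-0.959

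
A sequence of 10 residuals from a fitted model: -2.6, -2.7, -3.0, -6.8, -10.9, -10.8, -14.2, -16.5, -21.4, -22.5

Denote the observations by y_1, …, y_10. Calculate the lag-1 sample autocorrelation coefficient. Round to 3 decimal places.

Mean ȳ = (-2.6 − 2.7 − 3.0 − 6.8 − 10.9 − 10.8 − 14.2 − 16.5 − 21.4 − 22.5)/10 = -11.1400
Numerator Σ_{t=1}^{9}(y_t−ȳ)(y_{t+1}−ȳ) = 364.1384
Denominator Σ(y_t−ȳ)² = 501.8440
r_1 = 364.1384 / 501.8440 = 0.726

0.726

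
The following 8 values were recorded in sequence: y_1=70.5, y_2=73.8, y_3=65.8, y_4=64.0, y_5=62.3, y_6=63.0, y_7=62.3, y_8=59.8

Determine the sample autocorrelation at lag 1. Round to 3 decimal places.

0.530

Mean ȳ = (70.5 + 73.8 + 65.8 + 64.0 + 62.3 + 63.0 + 62.3 + 59.8)/8 = 65.1875
Deviations from mean: 5.3125, 8.6125, 0.6125, -1.1875, -2.8875, -2.1875, -2.8875, -5.3875
Numerator Σ_{t=1}^{7}(y_t−ȳ)(y_{t+1}−ȳ) = 81.9198
Denominator Σ(y_t−ȳ)² = 154.6688
r_1 = 81.9198 / 154.6688 = 0.530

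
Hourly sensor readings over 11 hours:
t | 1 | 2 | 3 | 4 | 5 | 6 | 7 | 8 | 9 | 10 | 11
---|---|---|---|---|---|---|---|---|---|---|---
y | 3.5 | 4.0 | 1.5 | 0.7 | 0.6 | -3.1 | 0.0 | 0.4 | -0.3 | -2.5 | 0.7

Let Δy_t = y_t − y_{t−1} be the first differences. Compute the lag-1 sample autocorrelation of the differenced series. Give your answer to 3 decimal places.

-0.368

First differences Δy: 0.5, -2.5, -0.8, -0.1, -3.7, 3.1, 0.4, -0.7, -2.2, 3.2
Mean of differences = -0.2800
Numerator Σ(Δy_t−Δȳ)(Δy_{t+1}−Δȳ) = -16.7084
Denominator Σ(Δy_t−Δȳ)² = 45.3960
r_1(Δy) = -16.7084 / 45.3960 = -0.368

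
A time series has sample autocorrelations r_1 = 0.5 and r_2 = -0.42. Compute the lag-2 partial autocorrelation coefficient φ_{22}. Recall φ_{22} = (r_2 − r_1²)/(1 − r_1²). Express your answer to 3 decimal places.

-0.893

φ_{22} = (r_2 − r_1²) / (1 − r_1²)
r_1² = (0.5)² = 0.25
Numerator = -0.42 − 0.2500 = -0.6700; denominator = 1 − 0.2500 = 0.7500
φ_{22} = -0.6700 / 0.7500 = -0.893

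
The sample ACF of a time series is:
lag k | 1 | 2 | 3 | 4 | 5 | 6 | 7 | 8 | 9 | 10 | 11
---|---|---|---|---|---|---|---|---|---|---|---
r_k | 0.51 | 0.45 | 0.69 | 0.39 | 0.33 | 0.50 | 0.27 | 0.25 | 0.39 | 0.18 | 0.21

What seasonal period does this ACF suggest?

The largest autocorrelation is r_3 = 0.69; the remaining lags stay at or below 0.51. The elevated value at lag 1 (0.51), dropping to 0.45 at lag 2, reflects decaying short-term dependence rather than seasonality.
The dominant spike at lag 3 indicates a seasonal period of 3.

3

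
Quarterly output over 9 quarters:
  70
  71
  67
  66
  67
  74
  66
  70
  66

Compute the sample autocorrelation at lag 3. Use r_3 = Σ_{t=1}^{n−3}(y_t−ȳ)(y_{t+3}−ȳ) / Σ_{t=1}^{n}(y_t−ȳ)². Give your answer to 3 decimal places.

-0.399

Mean ȳ = (70 + 71 + 67 + 66 + 67 + 74 + 66 + 70 + 66)/9 = 68.5556
Σ(y_t−ȳ)(y_{t+3}−ȳ) = (-3.6914) + (-3.8025) + (-8.4691) + (6.5309) + (-2.2469) + (-13.9136) = -25.5926
Denominator Σ(y_t−ȳ)² = 64.2222
r_3 = -25.5926 / 64.2222 = -0.399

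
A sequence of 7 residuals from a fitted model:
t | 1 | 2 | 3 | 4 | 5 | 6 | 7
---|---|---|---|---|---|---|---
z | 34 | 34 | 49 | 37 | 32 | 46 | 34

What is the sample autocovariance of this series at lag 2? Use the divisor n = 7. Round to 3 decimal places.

Mean z̄ = (34 + 34 + 49 + 37 + 32 + 46 + 34)/7 = 38.0000
Σ_{t=1}^{5}(z_t−z̄)(z_{t+2}−z̄) = -90.0000
γ_2 = -90.0000 / 7 = -12.857

-12.857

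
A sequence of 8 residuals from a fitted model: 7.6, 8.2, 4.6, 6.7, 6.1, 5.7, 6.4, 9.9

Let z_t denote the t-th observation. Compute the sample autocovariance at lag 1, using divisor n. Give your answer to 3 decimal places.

Mean z̄ = (7.6 + 8.2 + 4.6 + 6.7 + 6.1 + 5.7 + 6.4 + 9.9)/8 = 6.9000
Deviations: 0.7000, 1.3000, -2.3000, -0.2000, -0.8000, -1.2000, -0.5000, 3.0000
Σ_{t=1}^{7}(z_t−z̄)(z_{t+1}−z̄) = -1.4000
γ_1 = -1.4000 / 8 = -0.175

-0.175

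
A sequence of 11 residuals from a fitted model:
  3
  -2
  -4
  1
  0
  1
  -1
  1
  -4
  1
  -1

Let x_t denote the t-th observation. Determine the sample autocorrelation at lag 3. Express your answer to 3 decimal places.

-0.158

Mean x̄ = (3 − 2 − 4 + 1 + 0 + 1 − 1 + 1 − 4 + 1 − 1)/11 = -0.4545
Numerator Σ_{t=1}^{8}(x_t−x̄)(x_{t+3}−x̄) = -7.7107
Denominator Σ(x_t−x̄)² = 48.7273
r_3 = -7.7107 / 48.7273 = -0.158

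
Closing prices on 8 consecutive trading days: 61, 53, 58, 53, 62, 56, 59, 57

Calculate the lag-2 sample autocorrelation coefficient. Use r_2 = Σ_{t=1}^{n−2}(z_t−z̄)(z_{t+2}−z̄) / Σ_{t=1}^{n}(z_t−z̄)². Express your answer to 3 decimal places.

Mean z̄ = (61 + 53 + 58 + 53 + 62 + 56 + 59 + 57)/8 = 57.3750
Deviations from mean: 3.6250, -4.3750, 0.6250, -4.3750, 4.6250, -1.3750, 1.6250, -0.3750
Σ(z_t−z̄)(z_{t+2}−z̄) = (2.2656) + (19.1406) + (2.8906) + (6.0156) + (7.5156) + (0.5156) = 38.3438
Denominator Σ(z_t−z̄)² = 77.8750
r_2 = 38.3438 / 77.8750 = 0.492

0.492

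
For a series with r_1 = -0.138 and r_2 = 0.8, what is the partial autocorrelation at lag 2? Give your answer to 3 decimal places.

0.796

φ_{22} = (r_2 − r_1²) / (1 − r_1²)
r_1² = (-0.138)² = 0.019044
Numerator = 0.8 − 0.0190 = 0.7810; denominator = 1 − 0.0190 = 0.9810
φ_{22} = 0.7810 / 0.9810 = 0.796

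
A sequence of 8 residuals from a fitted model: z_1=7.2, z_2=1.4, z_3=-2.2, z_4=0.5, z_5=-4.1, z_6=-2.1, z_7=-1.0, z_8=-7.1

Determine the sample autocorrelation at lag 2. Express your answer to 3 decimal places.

0.023

Mean z̄ = (7.2 + 1.4 − 2.2 + 0.5 − 4.1 − 2.1 − 1.0 − 7.1)/8 = -0.9250
Deviations from mean: 8.1250, 2.3250, -1.2750, 1.4250, -3.1750, -1.1750, -0.0750, -6.1750
Σ(z_t−z̄)(z_{t+2}−z̄) = (-10.3594) + (3.3131) + (4.0481) + (-1.6744) + (0.2381) + (7.2556) = 2.8213
Denominator Σ(z_t−z̄)² = 124.6750
r_2 = 2.8213 / 124.6750 = 0.023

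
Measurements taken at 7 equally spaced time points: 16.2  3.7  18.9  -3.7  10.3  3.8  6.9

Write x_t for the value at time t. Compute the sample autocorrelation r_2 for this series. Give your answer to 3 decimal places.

Mean x̄ = (16.2 + 3.7 + 18.9 − 3.7 + 10.3 + 3.8 + 6.9)/7 = 8.0143
Numerator Σ_{t=1}^{5}(x_t−x̄)(x_{t+2}−x̄) = 211.3482
Denominator Σ(x_t−x̄)² = 365.5686
r_2 = 211.3482 / 365.5686 = 0.578

0.578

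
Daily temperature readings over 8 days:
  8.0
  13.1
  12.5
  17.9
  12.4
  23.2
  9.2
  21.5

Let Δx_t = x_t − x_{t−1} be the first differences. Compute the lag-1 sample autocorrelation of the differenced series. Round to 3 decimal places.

-0.792

First differences Δx: 5.1, -0.6, 5.4, -5.5, 10.8, -14.0, 12.3
Mean of differences = 1.9286
Numerator Σ(Δx_t−Δx̄)(Δx_{t+1}−Δx̄) = -414.9980
Denominator Σ(Δx_t−Δx̄)² = 523.6743
r_1(Δx) = -414.9980 / 523.6743 = -0.792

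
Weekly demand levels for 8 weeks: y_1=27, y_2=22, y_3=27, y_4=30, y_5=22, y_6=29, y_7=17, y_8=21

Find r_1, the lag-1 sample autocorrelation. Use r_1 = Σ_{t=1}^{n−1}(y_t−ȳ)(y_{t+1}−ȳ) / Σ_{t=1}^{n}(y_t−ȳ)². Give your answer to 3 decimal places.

-0.217

Mean ȳ = (27 + 22 + 27 + 30 + 22 + 29 + 17 + 21)/8 = 24.3750
Numerator Σ_{t=1}^{7}(y_t−ȳ)(y_{t+1}−ȳ) = -31.2656
Denominator Σ(y_t−ȳ)² = 143.8750
r_1 = -31.2656 / 143.8750 = -0.217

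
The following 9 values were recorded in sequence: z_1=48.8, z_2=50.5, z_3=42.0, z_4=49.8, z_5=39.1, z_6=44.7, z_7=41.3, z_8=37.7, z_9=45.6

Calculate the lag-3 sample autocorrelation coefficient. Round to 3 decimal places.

Mean z̄ = (48.8 + 50.5 + 42.0 + 49.8 + 39.1 + 44.7 + 41.3 + 37.7 + 45.6)/9 = 44.3889
Σ(z_t−z̄)(z_{t+3}−z̄) = (23.8690) + (-32.3210) + (-0.7432) + (-16.7143) + (35.3768) + (0.3768) = 9.8441
Denominator Σ(z_t−z̄)² = 175.6089
r_3 = 9.8441 / 175.6089 = 0.056

0.056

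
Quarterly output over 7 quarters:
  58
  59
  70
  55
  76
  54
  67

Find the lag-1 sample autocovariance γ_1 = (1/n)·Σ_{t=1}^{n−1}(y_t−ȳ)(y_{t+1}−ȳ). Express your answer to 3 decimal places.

Mean ȳ = (58 + 59 + 70 + 55 + 76 + 54 + 67)/7 = 62.7143
Deviations: -4.7143, -3.7143, 7.2857, -7.7143, 13.2857, -8.7143, 4.2857
Σ_{t=1}^{6}(y_t−ȳ)(y_{t+1}−ȳ) = -321.3673
γ_1 = -321.3673 / 7 = -45.910

-45.910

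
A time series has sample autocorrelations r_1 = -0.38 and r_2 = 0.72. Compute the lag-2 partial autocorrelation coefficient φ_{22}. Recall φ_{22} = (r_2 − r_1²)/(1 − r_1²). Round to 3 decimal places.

φ_{22} = (r_2 − r_1²) / (1 − r_1²)
r_1² = (-0.38)² = 0.1444
Numerator = 0.72 − 0.1444 = 0.5756; denominator = 1 − 0.1444 = 0.8556
φ_{22} = 0.5756 / 0.8556 = 0.673

0.673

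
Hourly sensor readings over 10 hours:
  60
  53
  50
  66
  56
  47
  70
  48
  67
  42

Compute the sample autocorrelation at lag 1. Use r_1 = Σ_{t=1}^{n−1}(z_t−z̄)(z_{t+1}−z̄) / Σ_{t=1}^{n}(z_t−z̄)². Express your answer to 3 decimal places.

-0.651

Mean z̄ = (60 + 53 + 50 + 66 + 56 + 47 + 70 + 48 + 67 + 42)/10 = 55.9000
Numerator Σ_{t=1}^{9}(z_t−z̄)(z_{t+1}−z̄) = -533.1100
Denominator Σ(z_t−z̄)² = 818.9000
r_1 = -533.1100 / 818.9000 = -0.651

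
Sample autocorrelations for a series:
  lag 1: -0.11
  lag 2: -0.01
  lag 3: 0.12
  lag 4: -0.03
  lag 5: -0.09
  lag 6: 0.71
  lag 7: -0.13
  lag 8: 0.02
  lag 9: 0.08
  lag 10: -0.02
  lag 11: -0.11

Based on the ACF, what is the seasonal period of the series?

The largest autocorrelation is r_6 = 0.71; the remaining lags stay at or below 0.12.
The dominant spike at lag 6 indicates a seasonal period of 6.

6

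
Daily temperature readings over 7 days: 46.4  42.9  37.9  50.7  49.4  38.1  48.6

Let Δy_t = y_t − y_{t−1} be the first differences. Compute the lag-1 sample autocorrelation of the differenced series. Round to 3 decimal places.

-0.376

First differences Δy: -3.5, -5.0, 12.8, -1.3, -11.3, 10.5
Mean of differences = 0.3667
Numerator Σ(Δy_t−Δȳ)(Δy_{t+1}−Δȳ) = -165.4744
Denominator Σ(Δy_t−Δȳ)² = 439.9133
r_1(Δy) = -165.4744 / 439.9133 = -0.376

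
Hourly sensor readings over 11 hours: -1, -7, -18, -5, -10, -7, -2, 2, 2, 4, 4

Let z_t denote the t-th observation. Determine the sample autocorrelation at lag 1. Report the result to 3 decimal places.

Mean z̄ = (-1 − 7 − 18 − 5 − 10 − 7 − 2 + 2 + 2 + 4 + 4)/11 = -3.4545
Numerator Σ_{t=1}^{10}(z_t−z̄)(z_{t+1}−z̄) = 227.4298
Denominator Σ(z_t−z̄)² = 460.7273
r_1 = 227.4298 / 460.7273 = 0.494

0.494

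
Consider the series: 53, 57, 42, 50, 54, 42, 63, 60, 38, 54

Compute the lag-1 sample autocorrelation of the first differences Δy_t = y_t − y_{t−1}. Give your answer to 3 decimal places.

First differences Δy: 4, -15, 8, 4, -12, 21, -3, -22, 16
Mean of differences = 0.1111
Numerator Σ(Δy_t−Δȳ)(Δy_{t+1}−Δȳ) = -794.9012
Denominator Σ(Δy_t−Δȳ)² = 1654.8889
r_1(Δy) = -794.9012 / 1654.8889 = -0.480

-0.480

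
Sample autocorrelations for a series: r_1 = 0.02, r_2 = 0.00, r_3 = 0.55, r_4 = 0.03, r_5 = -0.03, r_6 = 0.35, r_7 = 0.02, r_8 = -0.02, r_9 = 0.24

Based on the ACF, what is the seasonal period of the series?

The largest autocorrelation is r_3 = 0.55, with weaker echoes at lags 6 (0.35) and 9 (0.24); the remaining lags stay at or below 0.03.
The dominant spike at lag 3 indicates a seasonal period of 3.

3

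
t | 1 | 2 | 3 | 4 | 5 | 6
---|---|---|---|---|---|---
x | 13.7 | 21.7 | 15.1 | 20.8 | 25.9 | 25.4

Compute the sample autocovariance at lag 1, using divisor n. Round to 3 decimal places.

Mean x̄ = (13.7 + 21.7 + 15.1 + 20.8 + 25.9 + 25.4)/6 = 20.4333
Deviations: -6.7333, 1.2667, -5.3333, 0.3667, 5.4667, 4.9667
Σ_{t=1}^{5}(x_t−x̄)(x_{t+1}−x̄) = 11.9156
γ_1 = 11.9156 / 6 = 1.986

1.986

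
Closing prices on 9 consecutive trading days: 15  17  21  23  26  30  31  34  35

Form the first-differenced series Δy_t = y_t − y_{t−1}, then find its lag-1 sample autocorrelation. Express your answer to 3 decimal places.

-0.475

First differences Δy: 2, 4, 2, 3, 4, 1, 3, 1
Mean of differences = 2.5000
Numerator Σ(Δy_t−Δȳ)(Δy_{t+1}−Δȳ) = -4.7500
Denominator Σ(Δy_t−Δȳ)² = 10.0000
r_1(Δy) = -4.7500 / 10.0000 = -0.475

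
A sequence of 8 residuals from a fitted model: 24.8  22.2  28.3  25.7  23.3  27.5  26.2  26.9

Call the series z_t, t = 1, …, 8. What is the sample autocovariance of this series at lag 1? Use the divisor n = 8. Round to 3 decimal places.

-1.108

Mean z̄ = (24.8 + 22.2 + 28.3 + 25.7 + 23.3 + 27.5 + 26.2 + 26.9)/8 = 25.6125
Σ_{t=1}^{7}(z_t−z̄)(z_{t+1}−z̄) = -8.8652
γ_1 = -8.8652 / 8 = -1.108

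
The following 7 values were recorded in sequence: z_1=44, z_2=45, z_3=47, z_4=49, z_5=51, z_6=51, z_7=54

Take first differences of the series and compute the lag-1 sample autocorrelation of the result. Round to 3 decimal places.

First differences Δz: 1, 2, 2, 2, 0, 3
Mean of differences = 1.6667
Numerator Σ(Δz_t−Δz̄)(Δz_{t+1}−Δz̄) = -2.7778
Denominator Σ(Δz_t−Δz̄)² = 5.3333
r_1(Δz) = -2.7778 / 5.3333 = -0.521

-0.521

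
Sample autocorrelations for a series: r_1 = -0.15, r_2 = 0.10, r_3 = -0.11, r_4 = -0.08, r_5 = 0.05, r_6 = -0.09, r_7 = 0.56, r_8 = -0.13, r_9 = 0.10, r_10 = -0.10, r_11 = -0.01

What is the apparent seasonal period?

7

The largest autocorrelation is r_7 = 0.56; the remaining lags stay at or below 0.10.
The dominant spike at lag 7 indicates a seasonal period of 7.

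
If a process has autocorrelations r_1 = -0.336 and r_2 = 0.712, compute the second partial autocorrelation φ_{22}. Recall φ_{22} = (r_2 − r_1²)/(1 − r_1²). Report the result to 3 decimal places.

φ_{22} = (r_2 − r_1²) / (1 − r_1²)
r_1² = (-0.336)² = 0.112896
Numerator = 0.712 − 0.1129 = 0.5991; denominator = 1 − 0.1129 = 0.8871
φ_{22} = 0.5991 / 0.8871 = 0.675

0.675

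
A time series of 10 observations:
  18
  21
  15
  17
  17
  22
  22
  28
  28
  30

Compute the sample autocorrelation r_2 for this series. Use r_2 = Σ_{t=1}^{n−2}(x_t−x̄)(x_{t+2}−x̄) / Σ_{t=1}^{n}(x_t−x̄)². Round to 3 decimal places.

0.452

Mean x̄ = (18 + 21 + 15 + 17 + 17 + 22 + 22 + 28 + 28 + 30)/10 = 21.8000
Numerator Σ_{t=1}^{8}(x_t−x̄)(x_{t+2}−x̄) = 113.7200
Denominator Σ(x_t−x̄)² = 251.6000
r_2 = 113.7200 / 251.6000 = 0.452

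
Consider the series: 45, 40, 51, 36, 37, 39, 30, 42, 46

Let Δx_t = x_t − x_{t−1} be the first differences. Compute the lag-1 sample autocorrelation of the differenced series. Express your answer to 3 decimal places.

First differences Δx: -5, 11, -15, 1, 2, -9, 12, 4
Mean of differences = 0.1250
Numerator Σ(Δx_t−Δx̄)(Δx_{t+1}−Δx̄) = -311.2656
Denominator Σ(Δx_t−Δx̄)² = 616.8750
r_1(Δx) = -311.2656 / 616.8750 = -0.505

-0.505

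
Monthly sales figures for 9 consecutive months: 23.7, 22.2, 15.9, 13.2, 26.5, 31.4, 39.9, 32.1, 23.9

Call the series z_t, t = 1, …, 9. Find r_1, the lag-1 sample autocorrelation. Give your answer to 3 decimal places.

Mean z̄ = (23.7 + 22.2 + 15.9 + 13.2 + 26.5 + 31.4 + 39.9 + 32.1 + 23.9)/9 = 25.4222
Numerator Σ_{t=1}^{8}(z_t−z̄)(z_{t+1}−z̄) = 318.9440
Denominator Σ(z_t−z̄)² = 546.8156
r_1 = 318.9440 / 546.8156 = 0.583

0.583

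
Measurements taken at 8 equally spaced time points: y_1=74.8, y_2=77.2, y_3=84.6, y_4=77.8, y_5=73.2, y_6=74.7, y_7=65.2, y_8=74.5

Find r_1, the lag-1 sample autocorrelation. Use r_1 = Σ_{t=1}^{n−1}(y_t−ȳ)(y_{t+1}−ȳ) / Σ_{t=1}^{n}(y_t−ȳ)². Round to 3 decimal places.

0.246

Mean ȳ = (74.8 + 77.2 + 84.6 + 77.8 + 73.2 + 74.7 + 65.2 + 74.5)/8 = 75.2500
Deviations from mean: -0.4500, 1.9500, 9.3500, 2.5500, -2.0500, -0.5500, -10.0500, -0.7500
Σ(y_t−ȳ)(y_{t+1}−ȳ) = (-0.8775) + (18.2325) + (23.8425) + (-5.2275) + (1.1275) + (5.5275) + (7.5375) = 50.1625
Denominator Σ(y_t−ȳ)² = 204.0000
r_1 = 50.1625 / 204.0000 = 0.246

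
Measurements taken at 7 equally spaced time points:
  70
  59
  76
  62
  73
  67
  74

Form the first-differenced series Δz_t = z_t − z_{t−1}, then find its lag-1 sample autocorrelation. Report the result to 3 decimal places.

First differences Δz: -11, 17, -14, 11, -6, 7
Mean of differences = 0.6667
Numerator Σ(Δz_t−Δz̄)(Δz_{t+1}−Δz̄) = -692.7778
Denominator Σ(Δz_t−Δz̄)² = 809.3333
r_1(Δz) = -692.7778 / 809.3333 = -0.856

-0.856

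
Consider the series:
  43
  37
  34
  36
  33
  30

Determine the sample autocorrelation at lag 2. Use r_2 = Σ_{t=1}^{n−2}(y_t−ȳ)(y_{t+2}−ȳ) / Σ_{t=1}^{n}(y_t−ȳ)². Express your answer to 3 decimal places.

Mean ȳ = (43 + 37 + 34 + 36 + 33 + 30)/6 = 35.5000
Numerator Σ_{t=1}^{4}(y_t−ȳ)(y_{t+2}−ȳ) = -9.5000
Denominator Σ(y_t−ȳ)² = 97.5000
r_2 = -9.5000 / 97.5000 = -0.097

-0.097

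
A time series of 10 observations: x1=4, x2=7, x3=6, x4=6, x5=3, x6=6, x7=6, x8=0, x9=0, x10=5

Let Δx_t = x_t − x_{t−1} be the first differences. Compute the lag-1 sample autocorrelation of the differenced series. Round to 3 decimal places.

First differences Δx: 3, -1, 0, -3, 3, 0, -6, 0, 5
Mean of differences = 0.1111
Numerator Σ(Δx_t−Δx̄)(Δx_{t+1}−Δx̄) = -11.2346
Denominator Σ(Δx_t−Δx̄)² = 88.8889
r_1(Δx) = -11.2346 / 88.8889 = -0.126

-0.126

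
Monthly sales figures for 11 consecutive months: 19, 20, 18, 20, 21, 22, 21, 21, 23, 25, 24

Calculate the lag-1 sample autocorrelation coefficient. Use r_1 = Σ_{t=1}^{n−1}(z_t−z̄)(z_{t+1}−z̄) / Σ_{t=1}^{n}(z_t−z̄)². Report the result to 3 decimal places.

0.620

Mean z̄ = (19 + 20 + 18 + 20 + 21 + 22 + 21 + 21 + 23 + 25 + 24)/11 = 21.2727
Numerator Σ_{t=1}^{10}(z_t−z̄)(z_{t+1}−z̄) = 27.3802
Denominator Σ(z_t−z̄)² = 44.1818
r_1 = 27.3802 / 44.1818 = 0.620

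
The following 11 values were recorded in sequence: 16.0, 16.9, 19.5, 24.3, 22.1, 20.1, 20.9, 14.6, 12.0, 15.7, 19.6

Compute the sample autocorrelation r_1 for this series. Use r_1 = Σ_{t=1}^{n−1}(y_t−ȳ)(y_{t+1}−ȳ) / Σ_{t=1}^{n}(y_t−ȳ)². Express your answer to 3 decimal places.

Mean ȳ = (16.0 + 16.9 + 19.5 + 24.3 + 22.1 + 20.1 + 20.9 + 14.6 + 12.0 + 15.7 + 19.6)/11 = 18.3364
Numerator Σ_{t=1}^{10}(y_t−ȳ)(y_{t+1}−ȳ) = 69.6978
Denominator Σ(y_t−ȳ)² = 130.9455
r_1 = 69.6978 / 130.9455 = 0.532

0.532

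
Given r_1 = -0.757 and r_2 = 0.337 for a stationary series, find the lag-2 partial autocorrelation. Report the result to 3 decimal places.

φ_{22} = (r_2 − r_1²) / (1 − r_1²)
r_1² = (-0.757)² = 0.573049
Numerator = 0.337 − 0.5730 = -0.2360; denominator = 1 − 0.5730 = 0.4270
φ_{22} = -0.2360 / 0.4270 = -0.553

-0.553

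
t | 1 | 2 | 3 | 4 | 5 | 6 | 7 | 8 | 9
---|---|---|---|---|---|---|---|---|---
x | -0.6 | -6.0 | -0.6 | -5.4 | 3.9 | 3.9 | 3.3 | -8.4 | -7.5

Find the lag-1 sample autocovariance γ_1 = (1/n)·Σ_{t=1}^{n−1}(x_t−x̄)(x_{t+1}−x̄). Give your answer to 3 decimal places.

Mean x̄ = (-0.6 − 6.0 − 0.6 − 5.4 + 3.9 + 3.9 + 3.3 − 8.4 − 7.5)/9 = -1.9333
Σ_{t=1}^{8}(x_t−x̄)(x_{t+1}−x̄) = 31.0222
γ_1 = 31.0222 / 9 = 3.447

3.447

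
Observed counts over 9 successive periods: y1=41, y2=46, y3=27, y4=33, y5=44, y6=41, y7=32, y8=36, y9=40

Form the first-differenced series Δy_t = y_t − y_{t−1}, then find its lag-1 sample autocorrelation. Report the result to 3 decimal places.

First differences Δy: 5, -19, 6, 11, -3, -9, 4, 4
Mean of differences = -0.1250
Numerator Σ(Δy_t−Δȳ)(Δy_{t+1}−Δȳ) = -170.2656
Denominator Σ(Δy_t−Δȳ)² = 664.8750
r_1(Δy) = -170.2656 / 664.8750 = -0.256

-0.256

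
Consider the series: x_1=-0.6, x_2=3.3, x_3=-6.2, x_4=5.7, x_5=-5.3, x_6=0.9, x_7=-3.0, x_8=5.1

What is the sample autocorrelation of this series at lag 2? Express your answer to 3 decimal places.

0.554

Mean x̄ = (-0.6 + 3.3 − 6.2 + 5.7 − 5.3 + 0.9 − 3.0 + 5.1)/8 = -0.0125
Deviations from mean: -0.5875, 3.3125, -6.1875, 5.7125, -5.2875, 0.9125, -2.9875, 5.1125
Σ(x_t−x̄)(x_{t+2}−x̄) = (3.6352) + (18.9227) + (32.7164) + (5.2127) + (15.7964) + (4.6652) = 80.9484
Denominator Σ(x_t−x̄)² = 146.0888
r_2 = 80.9484 / 146.0888 = 0.554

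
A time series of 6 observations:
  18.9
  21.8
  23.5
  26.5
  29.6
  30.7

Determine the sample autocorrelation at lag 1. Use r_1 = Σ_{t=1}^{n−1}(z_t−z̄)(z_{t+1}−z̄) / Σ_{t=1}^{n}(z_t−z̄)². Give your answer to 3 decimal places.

Mean z̄ = (18.9 + 21.8 + 23.5 + 26.5 + 29.6 + 30.7)/6 = 25.1667
Deviations from mean: -6.2667, -3.3667, -1.6667, 1.3333, 4.4333, 5.5333
Σ(z_t−z̄)(z_{t+1}−z̄) = (21.0978) + (5.6111) + (-2.2222) + (5.9111) + (24.5311) = 54.9289
Denominator Σ(z_t−z̄)² = 105.4333
r_1 = 54.9289 / 105.4333 = 0.521

0.521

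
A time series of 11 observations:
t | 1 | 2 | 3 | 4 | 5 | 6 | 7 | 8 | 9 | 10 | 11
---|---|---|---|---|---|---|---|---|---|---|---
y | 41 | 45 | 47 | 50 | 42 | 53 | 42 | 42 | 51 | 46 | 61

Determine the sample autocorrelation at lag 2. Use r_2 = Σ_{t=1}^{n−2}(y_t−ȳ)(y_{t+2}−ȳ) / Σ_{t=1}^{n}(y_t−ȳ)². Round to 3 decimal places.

Mean ȳ = (41 + 45 + 47 + 50 + 42 + 53 + 42 + 42 + 51 + 46 + 61)/11 = 47.2727
Numerator Σ_{t=1}^{9}(y_t−ȳ)(y_{t+2}−ȳ) = 48.3967
Denominator Σ(y_t−ȳ)² = 372.1818
r_2 = 48.3967 / 372.1818 = 0.130

0.130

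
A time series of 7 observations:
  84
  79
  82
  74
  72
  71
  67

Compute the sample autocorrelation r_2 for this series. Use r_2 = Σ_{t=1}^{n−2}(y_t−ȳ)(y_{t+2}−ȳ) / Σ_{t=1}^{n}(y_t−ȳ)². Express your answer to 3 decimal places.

Mean ȳ = (84 + 79 + 82 + 74 + 72 + 71 + 67)/7 = 75.5714
Numerator Σ_{t=1}^{5}(y_t−ȳ)(y_{t+2}−ȳ) = 63.6327
Denominator Σ(y_t−ȳ)² = 233.7143
r_2 = 63.6327 / 233.7143 = 0.272

0.272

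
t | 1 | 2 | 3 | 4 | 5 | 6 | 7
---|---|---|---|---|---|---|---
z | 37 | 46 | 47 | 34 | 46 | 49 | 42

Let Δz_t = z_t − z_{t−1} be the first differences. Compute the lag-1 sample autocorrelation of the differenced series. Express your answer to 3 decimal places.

First differences Δz: 9, 1, -13, 12, 3, -7
Mean of differences = 0.8333
Numerator Σ(Δz_t−Δz̄)(Δz_{t+1}−Δz̄) = -148.1944
Denominator Σ(Δz_t−Δz̄)² = 448.8333
r_1(Δz) = -148.1944 / 448.8333 = -0.330

-0.330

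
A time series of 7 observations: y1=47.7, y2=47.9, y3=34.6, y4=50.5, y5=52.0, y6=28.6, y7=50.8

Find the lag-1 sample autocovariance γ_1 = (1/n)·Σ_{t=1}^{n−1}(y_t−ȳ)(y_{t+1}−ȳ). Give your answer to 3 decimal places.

Mean ȳ = (47.7 + 47.9 + 34.6 + 50.5 + 52.0 + 28.6 + 50.8)/7 = 44.5857
Deviations: 3.1143, 3.3143, -9.9857, 5.9143, 7.4143, -15.9857, 6.2143
Σ_{t=1}^{6}(y_t−ȳ)(y_{t+1}−ȳ) = -255.8445
γ_1 = -255.8445 / 7 = -36.549

-36.549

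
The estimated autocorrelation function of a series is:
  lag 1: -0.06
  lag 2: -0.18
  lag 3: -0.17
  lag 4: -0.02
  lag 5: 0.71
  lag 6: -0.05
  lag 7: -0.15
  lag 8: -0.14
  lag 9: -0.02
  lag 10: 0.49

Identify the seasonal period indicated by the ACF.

The largest autocorrelation is r_5 = 0.71, with a weaker echo at lag 10 (0.49); the remaining lags stay at or below -0.02.
The dominant spike at lag 5 indicates a seasonal period of 5.

5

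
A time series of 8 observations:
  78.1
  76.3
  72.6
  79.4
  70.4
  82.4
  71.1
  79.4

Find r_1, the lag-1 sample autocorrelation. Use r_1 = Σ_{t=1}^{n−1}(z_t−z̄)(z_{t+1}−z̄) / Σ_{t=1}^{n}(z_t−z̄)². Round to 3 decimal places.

-0.844

Mean z̄ = (78.1 + 76.3 + 72.6 + 79.4 + 70.4 + 82.4 + 71.1 + 79.4)/8 = 76.2125
Σ(z_t−z̄)(z_{t+1}−z̄) = (0.1652) + (-0.3161) + (-11.5148) + (-18.5273) + (-35.9648) + (-31.6336) + (-16.2961) = -114.0877
Denominator Σ(z_t−z̄)² = 135.1488
r_1 = -114.0877 / 135.1488 = -0.844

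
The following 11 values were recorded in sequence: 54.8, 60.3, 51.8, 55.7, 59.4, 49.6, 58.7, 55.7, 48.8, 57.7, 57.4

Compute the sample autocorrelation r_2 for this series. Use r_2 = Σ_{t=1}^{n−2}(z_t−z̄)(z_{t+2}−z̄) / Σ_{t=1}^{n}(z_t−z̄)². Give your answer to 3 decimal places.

-0.232

Mean z̄ = (54.8 + 60.3 + 51.8 + 55.7 + 59.4 + 49.6 + 58.7 + 55.7 + 48.8 + 57.7 + 57.4)/11 = 55.4455
Numerator Σ_{t=1}^{9}(z_t−z̄)(z_{t+2}−z̄) = -34.9760
Denominator Σ(z_t−z̄)² = 150.8673
r_2 = -34.9760 / 150.8673 = -0.232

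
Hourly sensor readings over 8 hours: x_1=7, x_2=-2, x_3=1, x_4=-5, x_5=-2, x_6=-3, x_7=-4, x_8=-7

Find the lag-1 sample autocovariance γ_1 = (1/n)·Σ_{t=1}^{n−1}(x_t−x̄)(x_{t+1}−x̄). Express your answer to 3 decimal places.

0.420

Mean x̄ = (7 − 2 + 1 − 5 − 2 − 3 − 4 − 7)/8 = -1.8750
Σ_{t=1}^{7}(x_t−x̄)(x_{t+1}−x̄) = 3.3594
γ_1 = 3.3594 / 8 = 0.420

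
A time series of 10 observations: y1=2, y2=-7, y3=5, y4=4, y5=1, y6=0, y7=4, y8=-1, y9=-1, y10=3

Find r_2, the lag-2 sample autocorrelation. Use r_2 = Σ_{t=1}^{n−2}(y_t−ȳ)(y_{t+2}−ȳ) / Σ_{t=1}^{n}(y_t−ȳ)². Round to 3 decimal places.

Mean ȳ = (2 − 7 + 5 + 4 + 1 + 0 + 4 − 1 − 1 + 3)/10 = 1.0000
Numerator Σ_{t=1}^{8}(y_t−ȳ)(y_{t+2}−ȳ) = -31.0000
Denominator Σ(y_t−ȳ)² = 112.0000
r_2 = -31.0000 / 112.0000 = -0.277

-0.277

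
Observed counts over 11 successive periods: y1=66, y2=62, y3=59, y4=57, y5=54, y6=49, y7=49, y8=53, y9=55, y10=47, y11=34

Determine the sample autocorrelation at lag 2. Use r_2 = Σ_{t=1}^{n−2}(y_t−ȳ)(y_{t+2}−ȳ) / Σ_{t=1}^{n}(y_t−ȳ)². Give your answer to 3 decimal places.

Mean ȳ = (66 + 62 + 59 + 57 + 54 + 49 + 49 + 53 + 55 + 47 + 34)/11 = 53.1818
Numerator Σ_{t=1}^{9}(y_t−ȳ)(y_{t+2}−ȳ) = 53.0248
Denominator Σ(y_t−ȳ)² = 735.6364
r_2 = 53.0248 / 735.6364 = 0.072

0.072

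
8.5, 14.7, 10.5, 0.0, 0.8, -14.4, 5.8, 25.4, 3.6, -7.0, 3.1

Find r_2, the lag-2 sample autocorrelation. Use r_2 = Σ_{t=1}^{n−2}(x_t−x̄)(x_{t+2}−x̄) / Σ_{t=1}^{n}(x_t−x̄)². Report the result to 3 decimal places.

Mean x̄ = (8.5 + 14.7 + 10.5 + 0.0 + 0.8 − 14.4 + 5.8 + 25.4 + 3.6 − 7.0 + 3.1)/11 = 4.6364
Numerator Σ_{t=1}^{9}(x_t−x̄)(x_{t+2}−x̄) = -599.1945
Denominator Σ(x_t−x̄)² = 1120.5055
r_2 = -599.1945 / 1120.5055 = -0.535

-0.535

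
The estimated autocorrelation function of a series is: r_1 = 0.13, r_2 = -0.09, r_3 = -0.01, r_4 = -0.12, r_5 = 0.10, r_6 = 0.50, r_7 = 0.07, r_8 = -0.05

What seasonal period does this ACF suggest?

6

The largest autocorrelation is r_6 = 0.50; the remaining lags stay at or below 0.13.
The dominant spike at lag 6 indicates a seasonal period of 6.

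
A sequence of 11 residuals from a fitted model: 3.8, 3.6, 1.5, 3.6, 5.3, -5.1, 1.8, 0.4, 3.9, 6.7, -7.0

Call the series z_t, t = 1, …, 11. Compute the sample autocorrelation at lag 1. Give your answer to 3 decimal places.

-0.283

Mean z̄ = (3.8 + 3.6 + 1.5 + 3.6 + 5.3 − 5.1 + 1.8 + 0.4 + 3.9 + 6.7 − 7.0)/11 = 1.6818
Numerator Σ_{t=1}^{10}(z_t−z̄)(z_{t+1}−z̄) = -50.4640
Denominator Σ(z_t−z̄)² = 178.0964
r_1 = -50.4640 / 178.0964 = -0.283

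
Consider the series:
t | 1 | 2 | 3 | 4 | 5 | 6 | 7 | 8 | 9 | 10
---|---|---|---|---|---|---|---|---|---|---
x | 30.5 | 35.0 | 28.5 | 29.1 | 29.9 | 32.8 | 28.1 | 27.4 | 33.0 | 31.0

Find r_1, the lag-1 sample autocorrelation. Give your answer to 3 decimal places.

-0.211

Mean x̄ = (30.5 + 35.0 + 28.5 + 29.1 + 29.9 + 32.8 + 28.1 + 27.4 + 33.0 + 31.0)/10 = 30.5300
Numerator Σ_{t=1}^{9}(x_t−x̄)(x_{t+1}−x̄) = -11.3149
Denominator Σ(x_t−x̄)² = 53.7210
r_1 = -11.3149 / 53.7210 = -0.211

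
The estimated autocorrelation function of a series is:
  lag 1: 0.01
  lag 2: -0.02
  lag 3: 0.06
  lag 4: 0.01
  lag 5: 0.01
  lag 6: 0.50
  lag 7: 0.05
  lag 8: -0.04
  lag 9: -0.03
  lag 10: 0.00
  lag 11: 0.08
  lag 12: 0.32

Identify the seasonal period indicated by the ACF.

The largest autocorrelation is r_6 = 0.50, with a weaker echo at lag 12 (0.32); the remaining lags stay at or below 0.08.
The dominant spike at lag 6 indicates a seasonal period of 6.

6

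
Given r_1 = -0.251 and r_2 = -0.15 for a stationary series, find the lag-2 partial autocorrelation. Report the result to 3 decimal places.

φ_{22} = (r_2 − r_1²) / (1 − r_1²)
r_1² = (-0.251)² = 0.063001
Numerator = -0.15 − 0.0630 = -0.2130; denominator = 1 − 0.0630 = 0.9370
φ_{22} = -0.2130 / 0.9370 = -0.227

-0.227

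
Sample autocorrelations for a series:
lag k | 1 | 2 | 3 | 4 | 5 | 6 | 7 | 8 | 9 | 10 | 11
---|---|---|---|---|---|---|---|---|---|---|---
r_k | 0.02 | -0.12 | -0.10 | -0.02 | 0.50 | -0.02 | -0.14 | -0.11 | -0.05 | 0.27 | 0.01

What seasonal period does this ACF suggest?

5

The largest autocorrelation is r_5 = 0.50, with a weaker echo at lag 10 (0.27); the remaining lags stay at or below 0.02.
The dominant spike at lag 5 indicates a seasonal period of 5.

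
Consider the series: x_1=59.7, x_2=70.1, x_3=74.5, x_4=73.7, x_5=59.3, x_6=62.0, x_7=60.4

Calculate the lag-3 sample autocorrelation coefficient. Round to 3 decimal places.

Mean x̄ = (59.7 + 70.1 + 74.5 + 73.7 + 59.3 + 62.0 + 60.4)/7 = 65.6714
Deviations from mean: -5.9714, 4.4286, 8.8286, 8.0286, -6.3714, -3.6714, -5.2714
Σ(x_t−x̄)(x_{t+3}−x̄) = (-47.9420) + (-28.2163) + (-32.4135) + (-42.3220) = -150.8939
Denominator Σ(x_t−x̄)² = 279.5343
r_3 = -150.8939 / 279.5343 = -0.540

-0.540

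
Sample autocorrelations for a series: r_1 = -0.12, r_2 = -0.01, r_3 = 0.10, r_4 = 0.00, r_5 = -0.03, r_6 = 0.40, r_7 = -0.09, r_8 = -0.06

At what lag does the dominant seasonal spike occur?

The largest autocorrelation is r_6 = 0.40; the remaining lags stay at or below 0.10.
The dominant spike at lag 6 indicates a seasonal period of 6.

6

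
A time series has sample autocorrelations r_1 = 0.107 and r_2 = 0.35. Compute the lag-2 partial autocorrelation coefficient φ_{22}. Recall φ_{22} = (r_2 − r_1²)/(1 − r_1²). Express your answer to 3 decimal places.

0.342

φ_{22} = (r_2 − r_1²) / (1 − r_1²)
r_1² = (0.107)² = 0.011449
Numerator = 0.35 − 0.0114 = 0.3386; denominator = 1 − 0.0114 = 0.9886
φ_{22} = 0.3386 / 0.9886 = 0.342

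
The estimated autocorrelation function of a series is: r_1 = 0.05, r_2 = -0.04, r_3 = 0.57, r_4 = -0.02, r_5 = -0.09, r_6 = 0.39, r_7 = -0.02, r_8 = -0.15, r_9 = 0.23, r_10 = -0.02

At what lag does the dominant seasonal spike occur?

The largest autocorrelation is r_3 = 0.57, with weaker echoes at lags 6 (0.39) and 9 (0.23); the remaining lags stay at or below 0.05.
The dominant spike at lag 3 indicates a seasonal period of 3.

3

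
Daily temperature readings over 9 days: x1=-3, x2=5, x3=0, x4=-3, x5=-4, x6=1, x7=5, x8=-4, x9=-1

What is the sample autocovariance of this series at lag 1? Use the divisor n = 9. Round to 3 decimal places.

Mean x̄ = (-3 + 5 + 0 − 3 − 4 + 1 + 5 − 4 − 1)/9 = -0.4444
Σ_{t=1}^{8}(x_t−x̄)(x_{t+1}−x̄) = -18.1975
γ_1 = -18.1975 / 9 = -2.022

-2.022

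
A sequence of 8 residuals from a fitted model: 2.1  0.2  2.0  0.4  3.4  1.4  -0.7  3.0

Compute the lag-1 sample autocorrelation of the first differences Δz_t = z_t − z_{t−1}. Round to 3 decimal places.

First differences Δz: -1.9, 1.8, -1.6, 3.0, -2.0, -2.1, 3.7
Mean of differences = 0.1286
Numerator Σ(Δz_t−Δz̄)(Δz_{t+1}−Δz̄) = -20.5708
Denominator Σ(Δz_t−Δz̄)² = 40.3943
r_1(Δz) = -20.5708 / 40.3943 = -0.509

-0.509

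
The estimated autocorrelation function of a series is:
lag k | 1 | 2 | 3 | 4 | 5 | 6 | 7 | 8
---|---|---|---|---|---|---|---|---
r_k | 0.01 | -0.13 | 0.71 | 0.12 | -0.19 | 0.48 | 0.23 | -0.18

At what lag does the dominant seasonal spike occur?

The largest autocorrelation is r_3 = 0.71, with a weaker echo at lag 6 (0.48); the remaining lags stay at or below 0.23.
The dominant spike at lag 3 indicates a seasonal period of 3.

3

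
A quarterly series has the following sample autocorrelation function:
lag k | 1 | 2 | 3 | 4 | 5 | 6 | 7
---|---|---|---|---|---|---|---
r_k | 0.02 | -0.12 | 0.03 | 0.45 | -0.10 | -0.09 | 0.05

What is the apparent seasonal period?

4

The largest autocorrelation is r_4 = 0.45; the remaining lags stay at or below 0.05.
The dominant spike at lag 4 indicates a seasonal period of 4.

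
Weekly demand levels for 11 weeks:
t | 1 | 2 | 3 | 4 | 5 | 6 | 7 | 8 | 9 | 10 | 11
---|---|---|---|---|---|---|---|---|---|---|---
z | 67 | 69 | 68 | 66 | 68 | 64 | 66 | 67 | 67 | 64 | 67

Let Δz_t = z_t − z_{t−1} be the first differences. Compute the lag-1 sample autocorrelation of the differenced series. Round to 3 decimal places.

-0.519

First differences Δz: 2, -1, -2, 2, -4, 2, 1, 0, -3, 3
Mean of differences = 0.0000
Numerator Σ(Δz_t−Δz̄)(Δz_{t+1}−Δz̄) = -27.0000
Denominator Σ(Δz_t−Δz̄)² = 52.0000
r_1(Δz) = -27.0000 / 52.0000 = -0.519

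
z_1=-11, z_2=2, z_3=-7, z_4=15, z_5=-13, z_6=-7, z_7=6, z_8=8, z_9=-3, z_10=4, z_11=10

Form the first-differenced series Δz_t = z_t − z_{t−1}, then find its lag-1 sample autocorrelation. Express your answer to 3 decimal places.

-0.561

First differences Δz: 13, -9, 22, -28, 6, 13, 2, -11, 7, 6
Mean of differences = 2.1000
Numerator Σ(Δz_t−Δz̄)(Δz_{t+1}−Δz̄) = -1060.6100
Denominator Σ(Δz_t−Δz̄)² = 1888.9000
r_1(Δz) = -1060.6100 / 1888.9000 = -0.561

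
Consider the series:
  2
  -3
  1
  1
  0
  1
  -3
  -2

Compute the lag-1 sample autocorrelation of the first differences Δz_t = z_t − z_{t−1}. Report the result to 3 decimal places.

First differences Δz: -5, 4, 0, -1, 1, -4, 1
Mean of differences = -0.5714
Numerator Σ(Δz_t−Δz̄)(Δz_{t+1}−Δz̄) = -29.3265
Denominator Σ(Δz_t−Δz̄)² = 57.7143
r_1(Δz) = -29.3265 / 57.7143 = -0.508

-0.508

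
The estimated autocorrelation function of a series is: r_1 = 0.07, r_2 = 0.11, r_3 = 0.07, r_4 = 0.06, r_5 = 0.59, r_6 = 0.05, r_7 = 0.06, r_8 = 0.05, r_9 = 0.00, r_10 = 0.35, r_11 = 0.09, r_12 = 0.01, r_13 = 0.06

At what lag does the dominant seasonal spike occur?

The largest autocorrelation is r_5 = 0.59, with a weaker echo at lag 10 (0.35); the remaining lags stay at or below 0.11.
The dominant spike at lag 5 indicates a seasonal period of 5.

5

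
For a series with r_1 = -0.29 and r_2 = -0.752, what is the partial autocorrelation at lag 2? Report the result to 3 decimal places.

φ_{22} = (r_2 − r_1²) / (1 − r_1²)
r_1² = (-0.29)² = 0.0841
Numerator = -0.752 − 0.0841 = -0.8361; denominator = 1 − 0.0841 = 0.9159
φ_{22} = -0.8361 / 0.9159 = -0.913

-0.913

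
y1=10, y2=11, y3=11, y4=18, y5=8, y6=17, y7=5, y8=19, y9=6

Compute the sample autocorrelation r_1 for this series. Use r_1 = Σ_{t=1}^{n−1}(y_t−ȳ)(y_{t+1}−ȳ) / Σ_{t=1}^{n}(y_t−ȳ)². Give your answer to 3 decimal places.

Mean ȳ = (10 + 11 + 11 + 18 + 8 + 17 + 5 + 19 + 6)/9 = 11.6667
Numerator Σ_{t=1}^{8}(y_t−ȳ)(y_{t+1}−ȳ) = -171.4444
Denominator Σ(y_t−ȳ)² = 216.0000
r_1 = -171.4444 / 216.0000 = -0.794

-0.794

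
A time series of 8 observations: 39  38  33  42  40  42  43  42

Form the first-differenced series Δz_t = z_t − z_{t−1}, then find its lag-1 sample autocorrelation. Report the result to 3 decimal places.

-0.547

First differences Δz: -1, -5, 9, -2, 2, 1, -1
Mean of differences = 0.4286
Numerator Σ(Δz_t−Δz̄)(Δz_{t+1}−Δz̄) = -63.3265
Denominator Σ(Δz_t−Δz̄)² = 115.7143
r_1(Δz) = -63.3265 / 115.7143 = -0.547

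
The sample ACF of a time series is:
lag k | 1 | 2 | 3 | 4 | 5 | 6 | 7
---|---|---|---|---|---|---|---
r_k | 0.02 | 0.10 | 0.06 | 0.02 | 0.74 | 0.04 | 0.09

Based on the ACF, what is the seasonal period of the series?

The largest autocorrelation is r_5 = 0.74; the remaining lags stay at or below 0.10.
The dominant spike at lag 5 indicates a seasonal period of 5.

5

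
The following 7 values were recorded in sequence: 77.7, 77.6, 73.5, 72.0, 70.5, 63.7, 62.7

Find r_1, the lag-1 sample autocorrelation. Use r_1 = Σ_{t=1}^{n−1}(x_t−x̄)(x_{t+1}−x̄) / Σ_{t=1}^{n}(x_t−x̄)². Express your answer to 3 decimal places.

0.581

Mean x̄ = (77.7 + 77.6 + 73.5 + 72.0 + 70.5 + 63.7 + 62.7)/7 = 71.1000
Deviations from mean: 6.6000, 6.5000, 2.4000, 0.9000, -0.6000, -7.4000, -8.4000
Numerator Σ_{t=1}^{6}(x_t−x̄)(x_{t+1}−x̄) = 126.7200
Denominator Σ(x_t−x̄)² = 218.0600
r_1 = 126.7200 / 218.0600 = 0.581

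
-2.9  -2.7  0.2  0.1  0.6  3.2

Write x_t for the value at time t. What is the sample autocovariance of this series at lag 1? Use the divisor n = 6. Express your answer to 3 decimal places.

1.463

Mean x̄ = (-2.9 − 2.7 + 0.2 + 0.1 + 0.6 + 3.2)/6 = -0.2500
Σ_{t=1}^{5}(x_t−x̄)(x_{t+1}−x̄) = 8.7775
γ_1 = 8.7775 / 6 = 1.463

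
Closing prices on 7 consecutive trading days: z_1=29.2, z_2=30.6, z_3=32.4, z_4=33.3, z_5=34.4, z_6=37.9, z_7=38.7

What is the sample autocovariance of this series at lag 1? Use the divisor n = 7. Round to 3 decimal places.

Mean z̄ = (29.2 + 30.6 + 32.4 + 33.3 + 34.4 + 37.9 + 38.7)/7 = 33.7857
Deviations: -4.5857, -3.1857, -1.3857, -0.4857, 0.6143, 4.1143, 4.9143
Σ_{t=1}^{6}(z_t−z̄)(z_{t+1}−z̄) = 42.1441
γ_1 = 42.1441 / 7 = 6.021

6.021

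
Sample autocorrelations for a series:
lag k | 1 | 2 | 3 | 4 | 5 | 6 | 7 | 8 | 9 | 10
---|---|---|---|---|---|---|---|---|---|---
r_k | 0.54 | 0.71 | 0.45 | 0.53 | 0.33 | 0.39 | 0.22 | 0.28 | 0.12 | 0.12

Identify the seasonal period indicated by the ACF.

The largest autocorrelation is r_2 = 0.71; the remaining lags stay at or below 0.54.
The dominant spike at lag 2 indicates a seasonal period of 2.

2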